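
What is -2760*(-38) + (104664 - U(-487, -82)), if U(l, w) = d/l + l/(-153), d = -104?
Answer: 15613079903/74511 ≈ 2.0954e+5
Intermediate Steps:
U(l, w) = -104/l - l/153 (U(l, w) = -104/l + l/(-153) = -104/l + l*(-1/153) = -104/l - l/153)
-2760*(-38) + (104664 - U(-487, -82)) = -2760*(-38) + (104664 - (-104/(-487) - 1/153*(-487))) = 104880 + (104664 - (-104*(-1/487) + 487/153)) = 104880 + (104664 - (104/487 + 487/153)) = 104880 + (104664 - 1*253081/74511) = 104880 + (104664 - 253081/74511) = 104880 + 7798366223/74511 = 15613079903/74511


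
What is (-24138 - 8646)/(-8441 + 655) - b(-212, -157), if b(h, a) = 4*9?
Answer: -123756/3893 ≈ -31.789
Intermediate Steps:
b(h, a) = 36
(-24138 - 8646)/(-8441 + 655) - b(-212, -157) = (-24138 - 8646)/(-8441 + 655) - 1*36 = -32784/(-7786) - 36 = -32784*(-1/7786) - 36 = 16392/3893 - 36 = -123756/3893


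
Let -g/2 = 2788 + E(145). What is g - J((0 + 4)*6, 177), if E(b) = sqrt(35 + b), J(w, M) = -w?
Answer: -5552 - 12*sqrt(5) ≈ -5578.8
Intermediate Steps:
g = -5576 - 12*sqrt(5) (g = -2*(2788 + sqrt(35 + 145)) = -2*(2788 + sqrt(180)) = -2*(2788 + 6*sqrt(5)) = -5576 - 12*sqrt(5) ≈ -5602.8)
g - J((0 + 4)*6, 177) = (-5576 - 12*sqrt(5)) - (-1)*(0 + 4)*6 = (-5576 - 12*sqrt(5)) - (-1)*4*6 = (-5576 - 12*sqrt(5)) - (-1)*24 = (-5576 - 12*sqrt(5)) - 1*(-24) = (-5576 - 12*sqrt(5)) + 24 = -5552 - 12*sqrt(5)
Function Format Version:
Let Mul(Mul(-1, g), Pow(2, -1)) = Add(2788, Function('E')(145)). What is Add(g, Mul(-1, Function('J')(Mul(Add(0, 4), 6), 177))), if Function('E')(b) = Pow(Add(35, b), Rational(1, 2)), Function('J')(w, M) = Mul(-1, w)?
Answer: Add(-5552, Mul(-12, Pow(5, Rational(1, 2)))) ≈ -5578.8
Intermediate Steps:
g = Add(-5576, Mul(-12, Pow(5, Rational(1, 2)))) (g = Mul(-2, Add(2788, Pow(Add(35, 145), Rational(1, 2)))) = Mul(-2, Add(2788, Pow(180, Rational(1, 2)))) = Mul(-2, Add(2788, Mul(6, Pow(5, Rational(1, 2))))) = Add(-5576, Mul(-12, Pow(5, Rational(1, 2)))) ≈ -5602.8)
Add(g, Mul(-1, Function('J')(Mul(Add(0, 4), 6), 177))) = Add(Add(-5576, Mul(-12, Pow(5, Rational(1, 2)))), Mul(-1, Mul(-1, Mul(Add(0, 4), 6)))) = Add(Add(-5576, Mul(-12, Pow(5, Rational(1, 2)))), Mul(-1, Mul(-1, Mul(4, 6)))) = Add(Add(-5576, Mul(-12, Pow(5, Rational(1, 2)))), Mul(-1, Mul(-1, 24))) = Add(Add(-5576, Mul(-12, Pow(5, Rational(1, 2)))), Mul(-1, -24)) = Add(Add(-5576, Mul(-12, Pow(5, Rational(1, 2)))), 24) = Add(-5552, Mul(-12, Pow(5, Rational(1, 2))))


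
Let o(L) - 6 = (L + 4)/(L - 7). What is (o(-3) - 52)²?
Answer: 212521/100 ≈ 2125.2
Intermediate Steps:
o(L) = 6 + (4 + L)/(-7 + L) (o(L) = 6 + (L + 4)/(L - 7) = 6 + (4 + L)/(-7 + L))
(o(-3) - 52)² = ((-38 + 7*(-3))/(-7 - 3) - 52)² = ((-38 - 21)/(-10) - 52)² = (-⅒*(-59) - 52)² = (59/10 - 52)² = (-461/10)² = 212521/100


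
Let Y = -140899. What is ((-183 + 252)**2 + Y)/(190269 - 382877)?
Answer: 68069/96304 ≈ 0.70681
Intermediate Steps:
((-183 + 252)**2 + Y)/(190269 - 382877) = ((-183 + 252)**2 - 140899)/(190269 - 382877) = (69**2 - 140899)/(-192608) = (4761 - 140899)*(-1/192608) = -136138*(-1/192608) = 68069/96304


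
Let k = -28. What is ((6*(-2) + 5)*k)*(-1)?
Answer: -196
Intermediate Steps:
((6*(-2) + 5)*k)*(-1) = ((6*(-2) + 5)*(-28))*(-1) = ((-12 + 5)*(-28))*(-1) = -7*(-28)*(-1) = 196*(-1) = -196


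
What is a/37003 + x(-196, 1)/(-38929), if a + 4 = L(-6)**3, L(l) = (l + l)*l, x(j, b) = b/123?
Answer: 1787191891145/177180243801 ≈ 10.087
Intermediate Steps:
x(j, b) = b/123 (x(j, b) = b*(1/123) = b/123)
L(l) = 2*l**2 (L(l) = (2*l)*l = 2*l**2)
a = 373244 (a = -4 + (2*(-6)**2)**3 = -4 + (2*36)**3 = -4 + 72**3 = -4 + 373248 = 373244)
a/37003 + x(-196, 1)/(-38929) = 373244/37003 + ((1/123)*1)/(-38929) = 373244*(1/37003) + (1/123)*(-1/38929) = 373244/37003 - 1/4788267 = 1787191891145/177180243801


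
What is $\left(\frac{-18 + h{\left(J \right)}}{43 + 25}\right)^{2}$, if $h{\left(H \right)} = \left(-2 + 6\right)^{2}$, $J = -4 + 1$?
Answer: $\frac{1}{1156} \approx 0.00086505$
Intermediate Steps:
$J = -3$
$h{\left(H \right)} = 16$ ($h{\left(H \right)} = 4^{2} = 16$)
$\left(\frac{-18 + h{\left(J \right)}}{43 + 25}\right)^{2} = \left(\frac{-18 + 16}{43 + 25}\right)^{2} = \left(- \frac{2}{68}\right)^{2} = \left(\left(-2\right) \frac{1}{68}\right)^{2} = \left(- \frac{1}{34}\right)^{2} = \frac{1}{1156}$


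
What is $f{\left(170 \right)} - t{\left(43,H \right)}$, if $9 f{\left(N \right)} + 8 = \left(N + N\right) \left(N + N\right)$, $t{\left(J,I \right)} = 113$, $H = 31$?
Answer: $\frac{114575}{9} \approx 12731.0$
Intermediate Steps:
$f{\left(N \right)} = - \frac{8}{9} + \frac{4 N^{2}}{9}$ ($f{\left(N \right)} = - \frac{8}{9} + \frac{\left(N + N\right) \left(N + N\right)}{9} = - \frac{8}{9} + \frac{2 N 2 N}{9} = - \frac{8}{9} + \frac{4 N^{2}}{9}$)
$f{\left(170 \right)} - t{\left(43,H \right)} = \left(- \frac{8}{9} + \frac{4 \cdot 170^{2}}{9}\right) - 113 = \left(- \frac{8}{9} + \frac{4}{9} \cdot 28900\right) - 113 = \left(- \frac{8}{9} + \frac{115600}{9}\right) - 113 = \frac{115592}{9} - 113 = \frac{114575}{9}$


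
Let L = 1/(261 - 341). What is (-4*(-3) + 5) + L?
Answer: 1359/80 ≈ 16.987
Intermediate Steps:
L = -1/80 (L = 1/(-80) = -1/80 ≈ -0.012500)
(-4*(-3) + 5) + L = (-4*(-3) + 5) - 1/80 = (12 + 5) - 1/80 = 17 - 1/80 = 1359/80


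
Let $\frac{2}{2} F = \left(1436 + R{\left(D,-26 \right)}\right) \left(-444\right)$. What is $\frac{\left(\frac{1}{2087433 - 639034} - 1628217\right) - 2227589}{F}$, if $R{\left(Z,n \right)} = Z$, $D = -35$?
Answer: $\frac{1861581851531}{300322635852} \approx 6.1986$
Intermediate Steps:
$F = -622044$ ($F = \left(1436 - 35\right) \left(-444\right) = 1401 \left(-444\right) = -622044$)
$\frac{\left(\frac{1}{2087433 - 639034} - 1628217\right) - 2227589}{F} = \frac{\left(\frac{1}{2087433 - 639034} - 1628217\right) - 2227589}{-622044} = \left(\left(\frac{1}{1448399} - 1628217\right) - 2227589\right) \left(- \frac{1}{622044}\right) = \left(- \frac{2358307874582}{1448399} - 2227589\right) \left(- \frac{1}{622044}\right) = \left(- \frac{5584745554593}{1448399}\right) \left(- \frac{1}{622044}\right) = \frac{1861581851531}{300322635852}$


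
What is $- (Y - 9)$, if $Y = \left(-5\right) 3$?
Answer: $24$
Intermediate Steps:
$Y = -15$
$- (Y - 9) = - (-15 - 9) = \left(-1\right) \left(-24\right) = 24$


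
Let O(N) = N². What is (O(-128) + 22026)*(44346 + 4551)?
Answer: 1878133770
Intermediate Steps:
(O(-128) + 22026)*(44346 + 4551) = ((-128)² + 22026)*(44346 + 4551) = (16384 + 22026)*48897 = 38410*48897 = 1878133770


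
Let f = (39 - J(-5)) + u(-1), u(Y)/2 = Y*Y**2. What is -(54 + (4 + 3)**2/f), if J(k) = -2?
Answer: -2155/39 ≈ -55.256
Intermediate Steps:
u(Y) = 2*Y**3 (u(Y) = 2*(Y*Y**2) = 2*Y**3)
f = 39 (f = (39 - 1*(-2)) + 2*(-1)**3 = (39 + 2) + 2*(-1) = 41 - 2 = 39)
-(54 + (4 + 3)**2/f) = -(54 + (4 + 3)**2/39) = -(54 + (1/39)*7**2) = -(54 + (1/39)*49) = -(54 + 49/39) = -1*2155/39 = -2155/39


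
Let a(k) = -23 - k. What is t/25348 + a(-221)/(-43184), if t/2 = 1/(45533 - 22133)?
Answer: -3670070851/800446748400 ≈ -0.0045850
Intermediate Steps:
t = 1/11700 (t = 2/(45533 - 22133) = 2/23400 = 2*(1/23400) = 1/11700 ≈ 8.5470e-5)
t/25348 + a(-221)/(-43184) = (1/11700)/25348 + (-23 - 1*(-221))/(-43184) = (1/11700)*(1/25348) + (-23 + 221)*(-1/43184) = 1/296571600 + 198*(-1/43184) = 1/296571600 - 99/21592 = -3670070851/800446748400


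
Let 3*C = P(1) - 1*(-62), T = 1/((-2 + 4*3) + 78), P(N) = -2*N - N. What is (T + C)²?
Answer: 26988025/69696 ≈ 387.22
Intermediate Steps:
P(N) = -3*N
T = 1/88 (T = 1/((-2 + 12) + 78) = 1/(10 + 78) = 1/88 ≈ 0.011364)
C = 59/3 (C = (-3*1 - 1*(-62))/3 = (-3 + 62)/3 = (⅓)*59 = 59/3 ≈ 19.667)
(T + C)² = (1/88 + 59/3)² = (5195/264)² = 26988025/69696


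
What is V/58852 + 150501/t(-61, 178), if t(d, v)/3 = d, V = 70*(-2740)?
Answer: -741032021/897493 ≈ -825.67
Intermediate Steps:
V = -191800
t(d, v) = 3*d
V/58852 + 150501/t(-61, 178) = -191800/58852 + 150501/((3*(-61))) = -191800*1/58852 + 150501/(-183) = -47950/14713 + 150501*(-1/183) = -47950/14713 - 50167/61 = -741032021/897493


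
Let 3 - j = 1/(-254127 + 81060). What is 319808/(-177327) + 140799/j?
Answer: 227414636546425/4845712266 ≈ 46931.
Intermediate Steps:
j = 519202/173067 (j = 3 - 1/(-254127 + 81060) = 3 - 1/(-173067) = 3 - 1*(-1/173067) = 3 + 1/173067 = 519202/173067 ≈ 3.0000)
319808/(-177327) + 140799/j = 319808/(-177327) + 140799/(519202/173067) = 319808*(-1/177327) + 140799*(173067/519202) = -16832/9333 + 24367660533/519202 = 227414636546425/4845712266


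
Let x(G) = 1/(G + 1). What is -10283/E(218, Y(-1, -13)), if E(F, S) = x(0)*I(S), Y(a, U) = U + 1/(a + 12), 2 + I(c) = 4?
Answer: -10283/2 ≈ -5141.5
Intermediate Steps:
I(c) = 2 (I(c) = -2 + 4 = 2)
x(G) = 1/(1 + G)
Y(a, U) = U + 1/(12 + a)
E(F, S) = 2 (E(F, S) = 2/(1 + 0) = 2/1 = 1*2 = 2)
-10283/E(218, Y(-1, -13)) = -10283/2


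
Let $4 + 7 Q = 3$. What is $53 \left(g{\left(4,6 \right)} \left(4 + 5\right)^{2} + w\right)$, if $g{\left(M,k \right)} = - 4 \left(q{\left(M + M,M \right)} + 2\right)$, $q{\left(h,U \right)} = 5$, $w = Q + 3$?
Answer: $- \frac{840368}{7} \approx -1.2005 \cdot 10^{5}$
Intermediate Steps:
$Q = - \frac{1}{7}$ ($Q = - \frac{4}{7} + \frac{1}{7} \cdot 3 = - \frac{4}{7} + \frac{3}{7} = - \frac{1}{7} \approx -0.14286$)
$w = \frac{20}{7}$ ($w = - \frac{1}{7} + 3 = \frac{20}{7} \approx 2.8571$)
$g{\left(M,k \right)} = -28$ ($g{\left(M,k \right)} = - 4 \left(5 + 2\right) = \left(-4\right) 7 = -28$)
$53 \left(g{\left(4,6 \right)} \left(4 + 5\right)^{2} + w\right) = 53 \left(- 28 \left(4 + 5\right)^{2} + \frac{20}{7}\right) = 53 \left(- 28 \cdot 9^{2} + \frac{20}{7}\right) = 53 \left(\left(-28\right) 81 + \frac{20}{7}\right) = 53 \left(-2268 + \frac{20}{7}\right) = 53 \left(- \frac{15856}{7}\right) = - \frac{840368}{7}$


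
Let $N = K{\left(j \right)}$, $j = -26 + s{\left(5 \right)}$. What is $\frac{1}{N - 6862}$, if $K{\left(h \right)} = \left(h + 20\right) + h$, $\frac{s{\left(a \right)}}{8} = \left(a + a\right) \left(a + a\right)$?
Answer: $- \frac{1}{5294} \approx -0.00018889$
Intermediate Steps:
$s{\left(a \right)} = 32 a^{2}$ ($s{\left(a \right)} = 8 \left(a + a\right) \left(a + a\right) = 8 \cdot 2 a 2 a = 8 \cdot 4 a^{2} = 32 a^{2}$)
$j = 774$ ($j = -26 + 32 \cdot 5^{2} = -26 + 32 \cdot 25 = -26 + 800 = 774$)
$K{\left(h \right)} = 20 + 2 h$ ($K{\left(h \right)} = \left(20 + h\right) + h = 20 + 2 h$)
$N = 1568$ ($N = 20 + 2 \cdot 774 = 20 + 1548 = 1568$)
$\frac{1}{N - 6862} = \frac{1}{1568 - 6862} = \frac{1}{-5294} = - \frac{1}{5294}$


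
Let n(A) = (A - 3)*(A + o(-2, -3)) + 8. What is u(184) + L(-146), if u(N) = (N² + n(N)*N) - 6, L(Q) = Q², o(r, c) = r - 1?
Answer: 6084662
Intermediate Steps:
o(r, c) = -1 + r
n(A) = 8 + (-3 + A)² (n(A) = (A - 3)*(A + (-1 - 2)) + 8 = (-3 + A)*(A - 3) + 8 = (-3 + A)*(-3 + A) + 8 = (-3 + A)² + 8 = 8 + (-3 + A)²)
u(N) = -6 + N² + N*(17 + N² - 6*N) (u(N) = (N² + (17 + N² - 6*N)*N) - 6 = (N² + N*(17 + N² - 6*N)) - 6 = -6 + N² + N*(17 + N² - 6*N))
u(184) + L(-146) = (-6 + 184³ - 5*184² + 17*184) + (-146)² = (-6 + 6229504 - 5*33856 + 3128) + 21316 = (-6 + 6229504 - 169280 + 3128) + 21316 = 6063346 + 21316 = 6084662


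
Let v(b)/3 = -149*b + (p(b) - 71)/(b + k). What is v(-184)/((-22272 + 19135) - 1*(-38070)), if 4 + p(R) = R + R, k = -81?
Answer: 21797049/9257245 ≈ 2.3546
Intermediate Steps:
p(R) = -4 + 2*R (p(R) = -4 + (R + R) = -4 + 2*R)
v(b) = -447*b + 3*(-75 + 2*b)/(-81 + b) (v(b) = 3*(-149*b + ((-4 + 2*b) - 71)/(b - 81)) = 3*(-149*b + (-75 + 2*b)/(-81 + b)) = -447*b + 3*(-75 + 2*b)/(-81 + b))
v(-184)/((-22272 + 19135) - 1*(-38070)) = (3*(-75 - 149*(-184)² + 12071*(-184))/(-81 - 184))/((-22272 + 19135) - 1*(-38070)) = (3*(-75 - 149*33856 - 2221064)/(-265))/(-3137 + 38070) = (3*(-1/265)*(-75 - 5044544 - 2221064))/34933 = (3*(-1/265)*(-7265683))*(1/34933) = (21797049/265)*(1/34933) = 21797049/9257245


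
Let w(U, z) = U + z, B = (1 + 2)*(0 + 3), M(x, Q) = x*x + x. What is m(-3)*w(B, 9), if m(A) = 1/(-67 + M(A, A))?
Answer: -18/61 ≈ -0.29508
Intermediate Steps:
M(x, Q) = x + x² (M(x, Q) = x² + x = x + x²)
B = 9 (B = 3*3 = 9)
m(A) = 1/(-67 + A*(1 + A))
m(-3)*w(B, 9) = (9 + 9)/(-67 - 3*(1 - 3)) = 18/(-67 - 3*(-2)) = 18/(-67 + 6) = 18/(-61) = -1/61*18 = -18/61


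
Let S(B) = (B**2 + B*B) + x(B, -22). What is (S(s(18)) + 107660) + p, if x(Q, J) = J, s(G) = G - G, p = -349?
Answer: 107289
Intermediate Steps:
s(G) = 0
S(B) = -22 + 2*B**2 (S(B) = (B**2 + B*B) - 22 = (B**2 + B**2) - 22 = 2*B**2 - 22 = -22 + 2*B**2)
(S(s(18)) + 107660) + p = ((-22 + 2*0**2) + 107660) - 349 = ((-22 + 2*0) + 107660) - 349 = ((-22 + 0) + 107660) - 349 = (-22 + 107660) - 349 = 107638 - 349 = 107289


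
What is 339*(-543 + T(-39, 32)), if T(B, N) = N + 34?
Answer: -161703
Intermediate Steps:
T(B, N) = 34 + N
339*(-543 + T(-39, 32)) = 339*(-543 + (34 + 32)) = 339*(-543 + 66) = 339*(-477) = -161703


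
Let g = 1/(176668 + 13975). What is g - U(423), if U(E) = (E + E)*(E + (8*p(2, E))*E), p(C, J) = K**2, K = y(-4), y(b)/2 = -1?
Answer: -2251363048901/190643 ≈ -1.1809e+7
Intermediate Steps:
y(b) = -2 (y(b) = 2*(-1) = -2)
K = -2
p(C, J) = 4 (p(C, J) = (-2)**2 = 4)
U(E) = 66*E**2 (U(E) = (E + E)*(E + (8*4)*E) = (2*E)*(E + 32*E) = (2*E)*(33*E) = 66*E**2)
g = 1/190643 ≈ 5.2454e-6
g - U(423) = 1/190643 - 66*423**2 = 1/190643 - 66*178929 = 1/190643 - 1*11809314 = 1/190643 - 11809314 = -2251363048901/190643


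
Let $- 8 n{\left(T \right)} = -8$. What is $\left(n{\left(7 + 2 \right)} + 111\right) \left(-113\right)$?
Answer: $-12656$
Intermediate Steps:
$n{\left(T \right)} = 1$ ($n{\left(T \right)} = \left(- \frac{1}{8}\right) \left(-8\right) = 1$)
$\left(n{\left(7 + 2 \right)} + 111\right) \left(-113\right) = \left(1 + 111\right) \left(-113\right) = 112 \left(-113\right) = -12656$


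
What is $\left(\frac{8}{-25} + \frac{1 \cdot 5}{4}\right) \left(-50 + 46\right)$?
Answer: $- \frac{93}{25} \approx -3.72$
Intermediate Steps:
$\left(\frac{8}{-25} + \frac{1 \cdot 5}{4}\right) \left(-50 + 46\right) = \left(8 \left(- \frac{1}{25}\right) + 5 \cdot \frac{1}{4}\right) \left(-4\right) = \left(- \frac{8}{25} + \frac{5}{4}\right) \left(-4\right) = \frac{93}{100} \left(-4\right) = - \frac{93}{25}$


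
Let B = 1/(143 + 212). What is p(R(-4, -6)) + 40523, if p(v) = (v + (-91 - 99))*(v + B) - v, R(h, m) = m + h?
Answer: 3019803/71 ≈ 42532.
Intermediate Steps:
B = 1/355 ≈ 0.0028169
R(h, m) = h + m
p(v) = -v + (-190 + v)*(1/355 + v) (p(v) = (v + (-91 - 99))*(v + 1/355) - v = (v - 190)*(1/355 + v) - v = (-190 + v)*(1/355 + v) - v = -v + (-190 + v)*(1/355 + v))
p(R(-4, -6)) + 40523 = (-38/71 + (-4 - 6)**2 - 67804*(-4 - 6)/355) + 40523 = (-38/71 + (-10)**2 - 67804/355*(-10)) + 40523 = (-38/71 + 100 + 135608/71) + 40523 = 142670/71 + 40523 = 3019803/71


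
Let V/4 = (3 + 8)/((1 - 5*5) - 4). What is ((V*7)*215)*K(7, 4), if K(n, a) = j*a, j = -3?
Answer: 28380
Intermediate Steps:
V = -11/7 (V = 4*((3 + 8)/((1 - 5*5) - 4)) = 4*(11/((1 - 25) - 4)) = 4*(11/(-24 - 4)) = 4*(11/(-28)) = 4*(11*(-1/28)) = 4*(-11/28) = -11/7 ≈ -1.5714)
K(n, a) = -3*a
((V*7)*215)*K(7, 4) = (-11/7*7*215)*(-3*4) = -11*215*(-12) = -2365*(-12) = 28380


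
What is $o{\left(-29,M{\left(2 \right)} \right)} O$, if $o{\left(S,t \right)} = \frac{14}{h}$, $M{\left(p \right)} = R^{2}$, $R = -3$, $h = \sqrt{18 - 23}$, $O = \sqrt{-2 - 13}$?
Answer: $14 \sqrt{3} \approx 24.249$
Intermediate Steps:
$O = i \sqrt{15}$ ($O = \sqrt{-15} = i \sqrt{15} \approx 3.873 i$)
$h = i \sqrt{5}$ ($h = \sqrt{-5} = i \sqrt{5} \approx 2.2361 i$)
$M{\left(p \right)} = 9$ ($M{\left(p \right)} = \left(-3\right)^{2} = 9$)
$o{\left(S,t \right)} = - \frac{14 i \sqrt{5}}{5}$ ($o{\left(S,t \right)} = \frac{14}{i \sqrt{5}} = 14 \left(- \frac{i \sqrt{5}}{5}\right) = - \frac{14 i \sqrt{5}}{5}$)
$o{\left(-29,M{\left(2 \right)} \right)} O = - \frac{14 i \sqrt{5}}{5} i \sqrt{15} = 14 \sqrt{3}$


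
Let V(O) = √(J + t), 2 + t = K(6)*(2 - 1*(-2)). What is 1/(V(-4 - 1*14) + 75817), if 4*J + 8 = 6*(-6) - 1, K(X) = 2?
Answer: 43324/3284695711 - 2*I*√21/22992869977 ≈ 1.319e-5 - 3.9861e-10*I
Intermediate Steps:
J = -45/4 (J = -2 + (6*(-6) - 1)/4 = -2 + (-36 - 1)/4 = -2 + (¼)*(-37) = -2 - 37/4 = -45/4 ≈ -11.250)
t = 6 (t = -2 + 2*(2 - 1*(-2)) = -2 + 2*(2 + 2) = -2 + 2*4 = -2 + 8 = 6)
V(O) = I*√21/2 (V(O) = √(-45/4 + 6) = √(-21/4) = I*√21/2)
1/(V(-4 - 1*14) + 75817) = 1/(I*√21/2 + 75817) = 1/(75817 + I*√21/2)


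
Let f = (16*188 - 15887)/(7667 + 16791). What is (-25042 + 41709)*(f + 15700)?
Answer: 914250953701/3494 ≈ 2.6166e+8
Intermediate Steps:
f = -12879/24458 (f = (3008 - 15887)/24458 = -12879*1/24458 = -12879/24458 ≈ -0.52658)
(-25042 + 41709)*(f + 15700) = (-25042 + 41709)*(-12879/24458 + 15700) = 16667*(383977721/24458) = 914250953701/3494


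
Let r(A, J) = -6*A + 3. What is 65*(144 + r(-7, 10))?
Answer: 12285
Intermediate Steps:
r(A, J) = 3 - 6*A
65*(144 + r(-7, 10)) = 65*(144 + (3 - 6*(-7))) = 65*(144 + (3 + 42)) = 65*(144 + 45) = 65*189 = 12285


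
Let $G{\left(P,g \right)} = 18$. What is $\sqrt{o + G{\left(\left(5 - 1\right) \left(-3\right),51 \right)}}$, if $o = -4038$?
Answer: $2 i \sqrt{1005} \approx 63.403 i$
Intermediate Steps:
$\sqrt{o + G{\left(\left(5 - 1\right) \left(-3\right),51 \right)}} = \sqrt{-4038 + 18} = \sqrt{-4020} = 2 i \sqrt{1005}$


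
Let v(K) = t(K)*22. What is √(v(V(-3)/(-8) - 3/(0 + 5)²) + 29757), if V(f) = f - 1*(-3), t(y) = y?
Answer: 3*√82651/5 ≈ 172.49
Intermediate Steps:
V(f) = 3 + f (V(f) = f + 3 = 3 + f)
v(K) = 22*K (v(K) = K*22 = 22*K)
√(v(V(-3)/(-8) - 3/(0 + 5)²) + 29757) = √(22*((3 - 3)/(-8) - 3/(0 + 5)²) + 29757) = √(22*(0*(-⅛) - 3/(5²)) + 29757) = √(22*(0 - 3/25) + 29757) = √(22*(-3/25) + 29757) = √(-66/25 + 29757) = √(743859/25) = 3*√82651/5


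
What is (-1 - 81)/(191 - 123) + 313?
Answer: 10601/34 ≈ 311.79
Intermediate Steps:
(-1 - 81)/(191 - 123) + 313 = -82/68 + 313 = -82*1/68 + 313 = -41/34 + 313 = 10601/34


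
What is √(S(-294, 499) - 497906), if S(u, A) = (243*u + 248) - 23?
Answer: I*√569123 ≈ 754.4*I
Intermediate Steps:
S(u, A) = 225 + 243*u (S(u, A) = (248 + 243*u) - 23 = 225 + 243*u)
√(S(-294, 499) - 497906) = √((225 + 243*(-294)) - 497906) = √((225 - 71442) - 497906) = √(-71217 - 497906) = √(-569123) = I*√569123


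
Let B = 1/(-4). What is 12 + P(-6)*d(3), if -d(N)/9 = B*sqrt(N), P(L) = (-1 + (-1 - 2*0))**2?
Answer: 12 + 9*sqrt(3) ≈ 27.588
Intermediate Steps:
B = -1/4 ≈ -0.25000
P(L) = 4 (P(L) = (-1 + (-1 + 0))**2 = (-1 - 1)**2 = (-2)**2 = 4)
d(N) = 9*sqrt(N)/4 (d(N) = -(-9)*sqrt(N)/4 = 9*sqrt(N)/4)
12 + P(-6)*d(3) = 12 + 4*(9*sqrt(3)/4) = 12 + 9*sqrt(3)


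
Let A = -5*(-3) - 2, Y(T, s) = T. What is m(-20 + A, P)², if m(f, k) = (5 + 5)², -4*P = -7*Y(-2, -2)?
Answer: 10000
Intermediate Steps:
A = 13 (A = 15 - 2 = 13)
P = -7/2 (P = -(-7)*(-2)/4 = -¼*14 = -7/2 ≈ -3.5000)
m(f, k) = 100 (m(f, k) = 10² = 100)
m(-20 + A, P)² = 100² = 10000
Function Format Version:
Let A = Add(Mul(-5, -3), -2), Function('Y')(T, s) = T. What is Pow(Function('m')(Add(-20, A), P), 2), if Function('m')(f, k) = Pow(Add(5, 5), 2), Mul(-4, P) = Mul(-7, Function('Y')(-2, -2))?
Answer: 10000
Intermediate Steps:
A = 13 (A = Add(15, -2) = 13)
P = Rational(-7, 2) (P = Mul(Rational(-1, 4), Mul(-7, -2)) = Mul(Rational(-1, 4), 14) = Rational(-7, 2) ≈ -3.5000)
Function('m')(f, k) = 100 (Function('m')(f, k) = Pow(10, 2) = 100)
Pow(Function('m')(Add(-20, A), P), 2) = Pow(100, 2) = 10000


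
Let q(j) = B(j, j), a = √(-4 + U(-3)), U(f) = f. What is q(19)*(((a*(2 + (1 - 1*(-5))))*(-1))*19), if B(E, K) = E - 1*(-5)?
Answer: -3648*I*√7 ≈ -9651.7*I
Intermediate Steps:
a = I*√7 (a = √(-4 - 3) = √(-7) = I*√7 ≈ 2.6458*I)
B(E, K) = 5 + E (B(E, K) = E + 5 = 5 + E)
q(j) = 5 + j
q(19)*(((a*(2 + (1 - 1*(-5))))*(-1))*19) = (5 + 19)*((((I*√7)*(2 + (1 - 1*(-5))))*(-1))*19) = 24*((((I*√7)*(2 + (1 + 5)))*(-1))*19) = 24*((((I*√7)*(2 + 6))*(-1))*19) = 24*((((I*√7)*8)*(-1))*19) = 24*(((8*I*√7)*(-1))*19) = 24*(-8*I*√7*19) = 24*(-152*I*√7) = -3648*I*√7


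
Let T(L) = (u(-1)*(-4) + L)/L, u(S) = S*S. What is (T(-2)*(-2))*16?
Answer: -96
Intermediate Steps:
u(S) = S²
T(L) = (-4 + L)/L (T(L) = ((-1)²*(-4) + L)/L = (1*(-4) + L)/L = (-4 + L)/L)
(T(-2)*(-2))*16 = (((-4 - 2)/(-2))*(-2))*16 = (-½*(-6)*(-2))*16 = (3*(-2))*16 = -6*16 = -96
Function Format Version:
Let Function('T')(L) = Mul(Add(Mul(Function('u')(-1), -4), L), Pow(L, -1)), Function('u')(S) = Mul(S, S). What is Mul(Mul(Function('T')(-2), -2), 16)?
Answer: -96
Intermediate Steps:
Function('u')(S) = Pow(S, 2)
Function('T')(L) = Mul(Pow(L, -1), Add(-4, L)) (Function('T')(L) = Mul(Add(Mul(Pow(-1, 2), -4), L), Pow(L, -1)) = Mul(Add(Mul(1, -4), L), Pow(L, -1)) = Mul(Add(-4, L), Pow(L, -1)) = Mul(Pow(L, -1), Add(-4, L)))
Mul(Mul(Function('T')(-2), -2), 16) = Mul(Mul(Mul(Pow(-2, -1), Add(-4, -2)), -2), 16) = Mul(Mul(Mul(Rational(-1, 2), -6), -2), 16) = Mul(Mul(3, -2), 16) = Mul(-6, 16) = -96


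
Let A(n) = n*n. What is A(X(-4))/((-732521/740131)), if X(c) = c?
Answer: -11842096/732521 ≈ -16.166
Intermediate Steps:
A(n) = n**2
A(X(-4))/((-732521/740131)) = (-4)**2/((-732521/740131)) = 16/((-732521*1/740131)) = 16/(-732521/740131) = 16*(-740131/732521) = -11842096/732521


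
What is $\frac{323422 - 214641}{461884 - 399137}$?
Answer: $\frac{108781}{62747} \approx 1.7336$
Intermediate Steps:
$\frac{323422 - 214641}{461884 - 399137} = \frac{108781}{62747}$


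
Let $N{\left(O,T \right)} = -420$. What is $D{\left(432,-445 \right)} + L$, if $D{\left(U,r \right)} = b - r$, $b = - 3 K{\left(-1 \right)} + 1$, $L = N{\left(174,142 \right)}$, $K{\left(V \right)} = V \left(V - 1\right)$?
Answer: $20$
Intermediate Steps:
$K{\left(V \right)} = V \left(-1 + V\right)$
$L = -420$
$b = -5$ ($b = - 3 \left(- (-1 - 1)\right) + 1 = - 3 \left(\left(-1\right) \left(-2\right)\right) + 1 = \left(-3\right) 2 + 1 = -6 + 1 = -5$)
$D{\left(U,r \right)} = -5 - r$
$D{\left(432,-445 \right)} + L = \left(-5 - -445\right) - 420 = \left(-5 + 445\right) - 420 = 440 - 420 = 20$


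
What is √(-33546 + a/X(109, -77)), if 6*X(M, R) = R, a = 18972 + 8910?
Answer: I*√211775718/77 ≈ 188.99*I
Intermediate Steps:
a = 27882
X(M, R) = R/6
√(-33546 + a/X(109, -77)) = √(-33546 + 27882/(((⅙)*(-77)))) = √(-33546 + 27882/(-77/6)) = √(-33546 + 27882*(-6/77)) = √(-33546 - 167292/77) = √(-2750334/77) = I*√211775718/77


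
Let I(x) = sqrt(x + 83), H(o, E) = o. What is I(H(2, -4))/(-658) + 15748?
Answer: 15748 - sqrt(85)/658 ≈ 15748.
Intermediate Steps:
I(x) = sqrt(83 + x)
I(H(2, -4))/(-658) + 15748 = sqrt(83 + 2)/(-658) + 15748 = sqrt(85)*(-1/658) + 15748 = -sqrt(85)/658 + 15748 = 15748 - sqrt(85)/658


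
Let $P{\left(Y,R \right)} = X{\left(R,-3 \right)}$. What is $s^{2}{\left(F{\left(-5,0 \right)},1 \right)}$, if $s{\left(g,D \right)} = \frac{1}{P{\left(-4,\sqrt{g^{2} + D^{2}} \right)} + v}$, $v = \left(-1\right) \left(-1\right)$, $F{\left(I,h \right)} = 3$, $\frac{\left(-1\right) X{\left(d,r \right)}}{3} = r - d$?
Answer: $\frac{19}{10} - \frac{3 \sqrt{10}}{5} \approx 0.0026334$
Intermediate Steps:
$X{\left(d,r \right)} = - 3 r + 3 d$ ($X{\left(d,r \right)} = - 3 \left(r - d\right) = - 3 r + 3 d$)
$P{\left(Y,R \right)} = 9 + 3 R$ ($P{\left(Y,R \right)} = \left(-3\right) \left(-3\right) + 3 R = 9 + 3 R$)
$v = 1$
$s{\left(g,D \right)} = \frac{1}{10 + 3 \sqrt{D^{2} + g^{2}}}$ ($s{\left(g,D \right)} = \frac{1}{\left(9 + 3 \sqrt{g^{2} + D^{2}}\right) + 1} = \frac{1}{\left(9 + 3 \sqrt{D^{2} + g^{2}}\right) + 1} = \frac{1}{10 + 3 \sqrt{D^{2} + g^{2}}}$)
$s^{2}{\left(F{\left(-5,0 \right)},1 \right)} = \left(\frac{1}{10 + 3 \sqrt{1^{2} + 3^{2}}}\right)^{2} = \left(\frac{1}{10 + 3 \sqrt{1 + 9}}\right)^{2} = \left(\frac{1}{10 + 3 \sqrt{10}}\right)^{2} = \frac{1}{\left(10 + 3 \sqrt{10}\right)^{2}}$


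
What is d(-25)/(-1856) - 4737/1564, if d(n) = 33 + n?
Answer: -275137/90712 ≈ -3.0331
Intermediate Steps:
d(-25)/(-1856) - 4737/1564 = (33 - 25)/(-1856) - 4737/1564 = 8*(-1/1856) - 4737*1/1564 = -1/232 - 4737/1564 = -275137/90712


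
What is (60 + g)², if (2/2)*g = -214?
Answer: 23716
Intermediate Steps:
g = -214
(60 + g)² = (60 - 214)² = (-154)² = 23716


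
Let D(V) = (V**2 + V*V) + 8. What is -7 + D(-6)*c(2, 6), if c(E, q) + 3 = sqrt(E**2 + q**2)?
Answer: -247 + 160*sqrt(10) ≈ 258.96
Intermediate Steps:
D(V) = 8 + 2*V**2 (D(V) = (V**2 + V**2) + 8 = 2*V**2 + 8 = 8 + 2*V**2)
c(E, q) = -3 + sqrt(E**2 + q**2)
-7 + D(-6)*c(2, 6) = -7 + (8 + 2*(-6)**2)*(-3 + sqrt(2**2 + 6**2)) = -7 + (8 + 2*36)*(-3 + sqrt(4 + 36)) = -7 + (8 + 72)*(-3 + sqrt(40)) = -7 + 80*(-3 + 2*sqrt(10)) = -7 + (-240 + 160*sqrt(10)) = -247 + 160*sqrt(10)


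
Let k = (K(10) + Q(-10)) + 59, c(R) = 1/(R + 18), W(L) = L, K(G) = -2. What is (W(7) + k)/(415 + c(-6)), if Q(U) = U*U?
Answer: 1968/4981 ≈ 0.39510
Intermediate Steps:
Q(U) = U**2
c(R) = 1/(18 + R)
k = 157 (k = (-2 + (-10)**2) + 59 = (-2 + 100) + 59 = 98 + 59 = 157)
(W(7) + k)/(415 + c(-6)) = (7 + 157)/(415 + 1/(18 - 6)) = 164/(415 + 1/12) = 164/(4981/12) = 164*(12/4981) = 1968/4981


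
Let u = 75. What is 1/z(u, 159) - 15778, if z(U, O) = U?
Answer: -1183349/75 ≈ -15778.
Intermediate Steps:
1/z(u, 159) - 15778 = 1/75 - 15778 = -1183349/75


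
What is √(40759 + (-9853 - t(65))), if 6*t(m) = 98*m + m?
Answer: √119334/2 ≈ 172.72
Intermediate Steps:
t(m) = 33*m/2 (t(m) = (98*m + m)/6 = (99*m)/6 = 33*m/2)
√(40759 + (-9853 - t(65))) = √(40759 + (-9853 - 33*65/2)) = √(40759 + (-9853 - 1*2145/2)) = √(40759 + (-9853 - 2145/2)) = √(40759 - 21851/2) = √(59667/2) = √119334/2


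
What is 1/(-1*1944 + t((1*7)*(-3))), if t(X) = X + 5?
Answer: -1/1960 ≈ -0.00051020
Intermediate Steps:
t(X) = 5 + X
1/(-1*1944 + t((1*7)*(-3))) = 1/(-1*1944 + (5 + (1*7)*(-3))) = 1/(-1944 + (5 + 7*(-3))) = 1/(-1944 + (5 - 21)) = 1/(-1944 - 16) = 1/(-1960) = -1/1960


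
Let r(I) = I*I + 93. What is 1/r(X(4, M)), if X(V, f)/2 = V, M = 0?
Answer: 1/157 ≈ 0.0063694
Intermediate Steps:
X(V, f) = 2*V
r(I) = 93 + I**2 (r(I) = I**2 + 93 = 93 + I**2)
1/r(X(4, M)) = 1/(93 + (2*4)**2) = 1/(93 + 8**2) = 1/(93 + 64) = 1/157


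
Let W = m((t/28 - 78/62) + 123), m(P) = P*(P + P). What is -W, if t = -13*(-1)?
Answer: -11251905625/376712 ≈ -29869.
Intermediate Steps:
t = 13
m(P) = 2*P² (m(P) = P*(2*P) = 2*P²)
W = 11251905625/376712 (W = 2*((13/28 - 78/62) + 123)² = 2*((13*(1/28) - 78*1/62) + 123)² = 2*((13/28 - 39/31) + 123)² = 2*(-689/868 + 123)² = 2*(106075/868)² = 2*(11251905625/753424) = 11251905625/376712 ≈ 29869.)
-W = -1*11251905625/376712 = -11251905625/376712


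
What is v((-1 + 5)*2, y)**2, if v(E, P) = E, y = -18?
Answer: 64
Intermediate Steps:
v((-1 + 5)*2, y)**2 = ((-1 + 5)*2)**2 = (4*2)**2 = 8**2 = 64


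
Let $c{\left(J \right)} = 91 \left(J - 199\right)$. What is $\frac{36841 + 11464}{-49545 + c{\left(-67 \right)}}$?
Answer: $- \frac{48305}{73751} \approx -0.65497$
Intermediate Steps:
$c{\left(J \right)} = -18109 + 91 J$ ($c{\left(J \right)} = 91 \left(-199 + J\right) = -18109 + 91 J$)
$\frac{36841 + 11464}{-49545 + c{\left(-67 \right)}} = \frac{36841 + 11464}{-49545 + \left(-18109 + 91 \left(-67\right)\right)} = \frac{48305}{-49545 - 24206} = \frac{48305}{-73751} = 48305 \left(- \frac{1}{73751}\right) = - \frac{48305}{73751}$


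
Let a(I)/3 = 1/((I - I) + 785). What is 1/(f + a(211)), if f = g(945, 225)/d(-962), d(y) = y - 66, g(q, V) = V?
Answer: -806980/173541 ≈ -4.6501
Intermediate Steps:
d(y) = -66 + y
f = -225/1028 (f = 225/(-66 - 962) = 225/(-1028) = 225*(-1/1028) = -225/1028 ≈ -0.21887)
a(I) = 3/785 (a(I) = 3/((I - I) + 785) = 3/(0 + 785) = 3/785)
1/(f + a(211)) = 1/(-225/1028 + 3/785) = 1/(-173541/806980) = -806980/173541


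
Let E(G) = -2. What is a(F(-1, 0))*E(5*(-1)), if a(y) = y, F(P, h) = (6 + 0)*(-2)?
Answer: 24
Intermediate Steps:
F(P, h) = -12 (F(P, h) = 6*(-2) = -12)
a(F(-1, 0))*E(5*(-1)) = -12*(-2) = 24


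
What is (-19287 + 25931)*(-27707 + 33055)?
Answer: 35532112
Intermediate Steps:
(-19287 + 25931)*(-27707 + 33055) = 6644*5348 = 35532112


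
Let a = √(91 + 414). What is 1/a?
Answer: √505/505 ≈ 0.044499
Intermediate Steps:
a = √505 ≈ 22.472
1/a = 1/(√505) = √505/505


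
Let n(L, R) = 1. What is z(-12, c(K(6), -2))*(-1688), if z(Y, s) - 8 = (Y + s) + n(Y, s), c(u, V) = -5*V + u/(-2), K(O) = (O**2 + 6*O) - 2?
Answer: 47264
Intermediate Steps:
K(O) = -2 + O**2 + 6*O
c(u, V) = -5*V - u/2 (c(u, V) = -5*V + u*(-1/2) = -5*V - u/2)
z(Y, s) = 9 + Y + s (z(Y, s) = 8 + ((Y + s) + 1) = 8 + (1 + Y + s) = 9 + Y + s)
z(-12, c(K(6), -2))*(-1688) = (9 - 12 + (-5*(-2) - (-2 + 6**2 + 6*6)/2))*(-1688) = (9 - 12 + (10 - (-2 + 36 + 36)/2))*(-1688) = (9 - 12 + (10 - 1/2*70))*(-1688) = (9 - 12 + (10 - 35))*(-1688) = (9 - 12 - 25)*(-1688) = -28*(-1688) = 47264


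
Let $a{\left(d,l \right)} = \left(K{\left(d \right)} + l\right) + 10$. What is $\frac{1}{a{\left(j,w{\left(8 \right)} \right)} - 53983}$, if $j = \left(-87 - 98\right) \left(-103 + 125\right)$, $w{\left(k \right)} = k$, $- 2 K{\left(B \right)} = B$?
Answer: $- \frac{1}{51930} \approx -1.9257 \cdot 10^{-5}$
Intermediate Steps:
$K{\left(B \right)} = - \frac{B}{2}$
$j = -4070$ ($j = \left(-185\right) 22 = -4070$)
$a{\left(d,l \right)} = 10 + l - \frac{d}{2}$ ($a{\left(d,l \right)} = \left(- \frac{d}{2} + l\right) + 10 = \left(l - \frac{d}{2}\right) + 10 = 10 + l - \frac{d}{2}$)
$\frac{1}{a{\left(j,w{\left(8 \right)} \right)} - 53983} = \frac{1}{\left(10 + 8 - -2035\right) - 53983} = \frac{1}{\left(10 + 8 + 2035\right) - 53983} = \frac{1}{2053 - 53983} = \frac{1}{-51930} = - \frac{1}{51930}$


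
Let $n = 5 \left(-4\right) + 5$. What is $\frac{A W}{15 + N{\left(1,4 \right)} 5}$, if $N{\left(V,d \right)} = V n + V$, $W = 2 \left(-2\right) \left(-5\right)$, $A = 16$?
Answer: $- \frac{64}{11} \approx -5.8182$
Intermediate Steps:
$W = 20$ ($W = \left(-4\right) \left(-5\right) = 20$)
$n = -15$ ($n = -20 + 5 = -15$)
$N{\left(V,d \right)} = - 14 V$ ($N{\left(V,d \right)} = V \left(-15\right) + V = - 15 V + V = - 14 V$)
$\frac{A W}{15 + N{\left(1,4 \right)} 5} = \frac{16 \cdot 20}{15 + \left(-14\right) 1 \cdot 5} = \frac{320}{15 - 70} = \frac{320}{-55} = 320 \left(- \frac{1}{55}\right) = - \frac{64}{11}$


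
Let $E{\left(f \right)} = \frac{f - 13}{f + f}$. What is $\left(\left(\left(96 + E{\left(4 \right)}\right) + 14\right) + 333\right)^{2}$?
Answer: $\frac{12496225}{64} \approx 1.9525 \cdot 10^{5}$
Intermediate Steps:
$E{\left(f \right)} = \frac{-13 + f}{2 f}$
$\left(\left(\left(96 + E{\left(4 \right)}\right) + 14\right) + 333\right)^{2} = \left(\left(\left(96 + \frac{-13 + 4}{2 \cdot 4}\right) + 14\right) + 333\right)^{2} = \left(\left(\left(96 + \frac{1}{2} \cdot \frac{1}{4} \left(-9\right)\right) + 14\right) + 333\right)^{2} = \left(\left(\left(96 - \frac{9}{8}\right) + 14\right) + 333\right)^{2} = \left(\left(\frac{759}{8} + 14\right) + 333\right)^{2} = \left(\frac{871}{8} + 333\right)^{2} = \left(\frac{3535}{8}\right)^{2} = \frac{12496225}{64}$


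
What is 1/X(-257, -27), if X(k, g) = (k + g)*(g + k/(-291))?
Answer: 291/2158400 ≈ 0.00013482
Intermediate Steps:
X(k, g) = (g + k)*(g - k/291) (X(k, g) = (g + k)*(g + k*(-1/291)) = (g + k)*(g - k/291))
1/X(-257, -27) = 1/((-27)² - 1/291*(-257)² + (290/291)*(-27)*(-257)) = 1/(729 - 1/291*66049 + 670770/97) = 1/(729 - 66049/291 + 670770/97) = 1/(2158400/291) = 291/2158400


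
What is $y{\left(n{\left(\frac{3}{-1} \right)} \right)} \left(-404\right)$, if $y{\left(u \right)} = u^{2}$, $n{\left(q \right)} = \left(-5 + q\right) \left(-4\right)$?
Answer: $-413696$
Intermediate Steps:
$n{\left(q \right)} = 20 - 4 q$
$y{\left(n{\left(\frac{3}{-1} \right)} \right)} \left(-404\right) = \left(20 - 4 \frac{3}{-1}\right)^{2} \left(-404\right) = \left(20 - 4 \cdot 3 \left(-1\right)\right)^{2} \left(-404\right) = \left(20 - -12\right)^{2} \left(-404\right) = \left(20 + 12\right)^{2} \left(-404\right) = 32^{2} \left(-404\right) = 1024 \left(-404\right) = -413696$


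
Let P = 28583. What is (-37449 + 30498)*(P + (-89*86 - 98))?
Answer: -144796281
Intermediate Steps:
(-37449 + 30498)*(P + (-89*86 - 98)) = (-37449 + 30498)*(28583 + (-89*86 - 98)) = -6951*(28583 + (-7654 - 98)) = -6951*(28583 - 7752) = -6951*20831 = -144796281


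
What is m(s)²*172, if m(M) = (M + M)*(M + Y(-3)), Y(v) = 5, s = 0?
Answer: 0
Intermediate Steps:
m(M) = 2*M*(5 + M) (m(M) = (M + M)*(M + 5) = (2*M)*(5 + M) = 2*M*(5 + M))
m(s)²*172 = (2*0*(5 + 0))²*172 = (2*0*5)²*172 = 0²*172 = 0*172 = 0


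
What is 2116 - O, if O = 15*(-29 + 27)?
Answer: 2146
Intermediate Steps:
O = -30 (O = 15*(-2) = -30)
2116 - O = 2116 - 1*(-30) = 2116 + 30 = 2146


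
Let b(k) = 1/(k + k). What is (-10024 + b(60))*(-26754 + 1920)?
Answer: 4978716181/20 ≈ 2.4894e+8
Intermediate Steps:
b(k) = 1/(2*k)
(-10024 + b(60))*(-26754 + 1920) = (-10024 + (½)/60)*(-26754 + 1920) = (-10024 + (½)*(1/60))*(-24834) = (-10024 + 1/120)*(-24834) = -1202879/120*(-24834) = 4978716181/20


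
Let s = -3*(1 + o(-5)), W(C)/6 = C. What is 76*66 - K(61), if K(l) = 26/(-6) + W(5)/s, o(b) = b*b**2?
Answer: 933767/186 ≈ 5020.3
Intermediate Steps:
o(b) = b**3
W(C) = 6*C
s = 372 (s = -3*(1 + (-5)**3) = -3*(1 - 125) = -3*(-124) = 372)
K(l) = -791/186 (K(l) = 26/(-6) + (6*5)/372 = 26*(-1/6) + 30*(1/372) = -13/3 + 5/62 = -791/186)
76*66 - K(61) = 76*66 - 1*(-791/186) = 5016 + 791/186 = 933767/186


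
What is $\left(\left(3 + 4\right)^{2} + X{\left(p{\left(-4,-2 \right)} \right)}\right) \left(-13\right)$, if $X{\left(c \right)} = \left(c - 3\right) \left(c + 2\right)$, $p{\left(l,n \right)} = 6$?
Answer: $-949$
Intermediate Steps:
$X{\left(c \right)} = \left(-3 + c\right) \left(2 + c\right)$
$\left(\left(3 + 4\right)^{2} + X{\left(p{\left(-4,-2 \right)} \right)}\right) \left(-13\right) = \left(\left(3 + 4\right)^{2} - \left(12 - 36\right)\right) \left(-13\right) = \left(7^{2} - -24\right) \left(-13\right) = \left(49 + 24\right) \left(-13\right) = 73 \left(-13\right) = -949$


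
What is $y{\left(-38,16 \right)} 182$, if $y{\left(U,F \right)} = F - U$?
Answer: $9828$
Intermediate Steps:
$y{\left(-38,16 \right)} 182 = \left(16 - -38\right) 182 = \left(16 + 38\right) 182 = 54 \cdot 182 = 9828$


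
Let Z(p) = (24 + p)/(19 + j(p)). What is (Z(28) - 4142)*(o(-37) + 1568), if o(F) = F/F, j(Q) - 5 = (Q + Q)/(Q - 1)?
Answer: -1143237729/176 ≈ -6.4957e+6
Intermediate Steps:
j(Q) = 5 + 2*Q/(-1 + Q) (j(Q) = 5 + (Q + Q)/(Q - 1) = 5 + (2*Q)/(-1 + Q) = 5 + 2*Q/(-1 + Q))
o(F) = 1
Z(p) = (24 + p)/(19 + (-5 + 7*p)/(-1 + p))
(Z(28) - 4142)*(o(-37) + 1568) = ((-1 + 28)*(24 + 28)/(2*(-12 + 13*28)) - 4142)*(1 + 1568) = ((1/2)*27*52/(-12 + 364) - 4142)*1569 = ((1/2)*27*52/352 - 4142)*1569 = ((1/2)*(1/352)*27*52 - 4142)*1569 = (351/176 - 4142)*1569 = -728641/176*1569 = -1143237729/176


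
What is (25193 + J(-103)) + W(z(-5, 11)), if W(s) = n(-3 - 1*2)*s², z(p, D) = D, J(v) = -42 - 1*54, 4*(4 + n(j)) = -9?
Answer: 97363/4 ≈ 24341.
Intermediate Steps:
n(j) = -25/4 (n(j) = -4 + (¼)*(-9) = -4 - 9/4 = -25/4)
J(v) = -96 (J(v) = -42 - 54 = -96)
W(s) = -25*s²/4
(25193 + J(-103)) + W(z(-5, 11)) = (25193 - 96) - 25/4*11² = 25097 - 25/4*121 = 25097 - 3025/4 = 97363/4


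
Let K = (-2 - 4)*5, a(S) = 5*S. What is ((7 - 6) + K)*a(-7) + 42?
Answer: 1057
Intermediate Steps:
K = -30 (K = -6*5 = -30)
((7 - 6) + K)*a(-7) + 42 = ((7 - 6) - 30)*(5*(-7)) + 42 = (1 - 30)*(-35) + 42 = -29*(-35) + 42 = 1015 + 42 = 1057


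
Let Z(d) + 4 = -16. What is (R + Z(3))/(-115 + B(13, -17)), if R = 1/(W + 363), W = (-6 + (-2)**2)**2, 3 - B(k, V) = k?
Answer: 7339/45875 ≈ 0.15998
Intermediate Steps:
B(k, V) = 3 - k
Z(d) = -20 (Z(d) = -4 - 16 = -20)
W = 4 (W = (-6 + 4)**2 = (-2)**2 = 4)
R = 1/367 (R = 1/(4 + 363) = 1/367 ≈ 0.0027248)
(R + Z(3))/(-115 + B(13, -17)) = (1/367 - 20)/(-115 + (3 - 1*13)) = -7339/(367*(-115 + (3 - 13))) = -7339/(367*(-115 - 10)) = -7339/367/(-125) = -7339/367*(-1/125) = 7339/45875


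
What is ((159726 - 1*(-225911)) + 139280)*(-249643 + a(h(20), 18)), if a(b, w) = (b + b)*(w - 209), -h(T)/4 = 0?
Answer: -131041854631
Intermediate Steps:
h(T) = 0 (h(T) = -4*0 = 0)
a(b, w) = 2*b*(-209 + w) (a(b, w) = (2*b)*(-209 + w) = 2*b*(-209 + w))
((159726 - 1*(-225911)) + 139280)*(-249643 + a(h(20), 18)) = ((159726 - 1*(-225911)) + 139280)*(-249643 + 2*0*(-209 + 18)) = ((159726 + 225911) + 139280)*(-249643 + 2*0*(-191)) = (385637 + 139280)*(-249643 + 0) = 524917*(-249643) = -131041854631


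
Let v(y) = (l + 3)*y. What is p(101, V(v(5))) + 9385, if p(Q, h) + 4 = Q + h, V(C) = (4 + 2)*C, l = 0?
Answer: 9572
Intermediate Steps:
v(y) = 3*y (v(y) = (0 + 3)*y = 3*y)
V(C) = 6*C
p(Q, h) = -4 + Q + h (p(Q, h) = -4 + (Q + h) = -4 + Q + h)
p(101, V(v(5))) + 9385 = (-4 + 101 + 6*(3*5)) + 9385 = (-4 + 101 + 6*15) + 9385 = (-4 + 101 + 90) + 9385 = 187 + 9385 = 9572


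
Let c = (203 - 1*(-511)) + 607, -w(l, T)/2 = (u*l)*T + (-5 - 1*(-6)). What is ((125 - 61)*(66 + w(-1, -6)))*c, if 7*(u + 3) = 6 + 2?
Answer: 51064576/7 ≈ 7.2949e+6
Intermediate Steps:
u = -13/7 (u = -3 + (6 + 2)/7 = -3 + (1/7)*8 = -3 + 8/7 = -13/7 ≈ -1.8571)
w(l, T) = -2 + 26*T*l/7 (w(l, T) = -2*((-13*l/7)*T + (-5 - 1*(-6))) = -2*(-13*T*l/7 + (-5 + 6)) = -2*(-13*T*l/7 + 1) = -2*(1 - 13*T*l/7) = -2 + 26*T*l/7)
c = 1321 (c = (203 + 511) + 607 = 714 + 607 = 1321)
((125 - 61)*(66 + w(-1, -6)))*c = ((125 - 61)*(66 + (-2 + (26/7)*(-6)*(-1))))*1321 = (64*(66 + (-2 + 156/7)))*1321 = (64*(66 + 142/7))*1321 = (64*(604/7))*1321 = (38656/7)*1321 = 51064576/7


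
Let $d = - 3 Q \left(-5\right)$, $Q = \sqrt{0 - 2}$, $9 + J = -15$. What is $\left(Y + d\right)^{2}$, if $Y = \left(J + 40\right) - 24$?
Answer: $\left(-8 + 15 i \sqrt{2}\right)^{2} \approx -386.0 - 339.41 i$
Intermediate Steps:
$J = -24$ ($J = -9 - 15 = -24$)
$Q = i \sqrt{2}$ ($Q = \sqrt{-2} = i \sqrt{2} \approx 1.4142 i$)
$d = 15 i \sqrt{2}$ ($d = - 3 i \sqrt{2} \left(-5\right) = 15 i \sqrt{2} \approx 21.213 i$)
$Y = -8$ ($Y = \left(-24 + 40\right) - 24 = 16 - 24 = -8$)
$\left(Y + d\right)^{2} = \left(-8 + 15 i \sqrt{2}\right)^{2}$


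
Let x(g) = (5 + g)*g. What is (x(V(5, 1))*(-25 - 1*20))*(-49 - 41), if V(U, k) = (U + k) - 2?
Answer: 145800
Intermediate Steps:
V(U, k) = -2 + U + k
x(g) = g*(5 + g)
(x(V(5, 1))*(-25 - 1*20))*(-49 - 41) = (((-2 + 5 + 1)*(5 + (-2 + 5 + 1)))*(-25 - 1*20))*(-49 - 41) = ((4*(5 + 4))*(-25 - 20))*(-90) = ((4*9)*(-45))*(-90) = (36*(-45))*(-90) = -1620*(-90) = 145800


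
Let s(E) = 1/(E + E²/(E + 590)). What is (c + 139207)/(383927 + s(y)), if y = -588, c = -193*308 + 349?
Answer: 13802015808/66144479269 ≈ 0.20866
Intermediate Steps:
c = -59095 (c = -59444 + 349 = -59095)
s(E) = 1/(E + E²/(590 + E))
(c + 139207)/(383927 + s(y)) = (-59095 + 139207)/(383927 + (½)*(590 - 588)/(-588*(295 - 588))) = 80112/(383927 + (½)*(-1/588)*2/(-293)) = 80112/(383927 + (½)*(-1/588)*(-1/293)*2) = 80112/(383927 + 1/172284) = 80112/(66144479269/172284) = 80112*(172284/66144479269) = 13802015808/66144479269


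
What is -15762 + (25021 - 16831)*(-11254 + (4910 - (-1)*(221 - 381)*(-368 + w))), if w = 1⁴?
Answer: 428943678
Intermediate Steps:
w = 1
-15762 + (25021 - 16831)*(-11254 + (4910 - (-1)*(221 - 381)*(-368 + w))) = -15762 + (25021 - 16831)*(-11254 + (4910 - (-1)*(221 - 381)*(-368 + 1))) = -15762 + 8190*(-11254 + (4910 - (-1)*(-160*(-367)))) = -15762 + 8190*(-11254 + (4910 - (-1)*58720)) = -15762 + 8190*(-11254 + (4910 - 1*(-58720))) = -15762 + 8190*(-11254 + (4910 + 58720)) = -15762 + 8190*(-11254 + 63630) = -15762 + 8190*52376 = -15762 + 428959440 = 428943678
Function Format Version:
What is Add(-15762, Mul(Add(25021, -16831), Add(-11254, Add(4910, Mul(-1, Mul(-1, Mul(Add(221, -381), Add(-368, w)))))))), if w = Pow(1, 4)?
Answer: 428943678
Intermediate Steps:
w = 1
Add(-15762, Mul(Add(25021, -16831), Add(-11254, Add(4910, Mul(-1, Mul(-1, Mul(Add(221, -381), Add(-368, w)))))))) = Add(-15762, Mul(Add(25021, -16831), Add(-11254, Add(4910, Mul(-1, Mul(-1, Mul(Add(221, -381), Add(-368, 1)))))))) = Add(-15762, Mul(8190, Add(-11254, Add(4910, Mul(-1, Mul(-1, Mul(-160, -367))))))) = Add(-15762, Mul(8190, Add(-11254, Add(4910, Mul(-1, Mul(-1, 58720)))))) = Add(-15762, Mul(8190, Add(-11254, Add(4910, Mul(-1, -58720))))) = Add(-15762, Mul(8190, Add(-11254, Add(4910, 58720)))) = Add(-15762, Mul(8190, Add(-11254, 63630))) = Add(-15762, Mul(8190, 52376)) = Add(-15762, 428959440) = 428943678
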